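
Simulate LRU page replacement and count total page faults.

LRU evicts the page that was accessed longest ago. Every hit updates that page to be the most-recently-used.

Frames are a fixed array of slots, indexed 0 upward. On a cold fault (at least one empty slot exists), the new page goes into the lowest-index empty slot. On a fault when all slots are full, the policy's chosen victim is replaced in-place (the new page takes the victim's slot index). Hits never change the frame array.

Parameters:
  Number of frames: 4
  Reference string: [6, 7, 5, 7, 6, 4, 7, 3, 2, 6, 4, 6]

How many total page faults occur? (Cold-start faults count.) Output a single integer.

Step 0: ref 6 → FAULT, frames=[6,-,-,-]
Step 1: ref 7 → FAULT, frames=[6,7,-,-]
Step 2: ref 5 → FAULT, frames=[6,7,5,-]
Step 3: ref 7 → HIT, frames=[6,7,5,-]
Step 4: ref 6 → HIT, frames=[6,7,5,-]
Step 5: ref 4 → FAULT, frames=[6,7,5,4]
Step 6: ref 7 → HIT, frames=[6,7,5,4]
Step 7: ref 3 → FAULT (evict 5), frames=[6,7,3,4]
Step 8: ref 2 → FAULT (evict 6), frames=[2,7,3,4]
Step 9: ref 6 → FAULT (evict 4), frames=[2,7,3,6]
Step 10: ref 4 → FAULT (evict 7), frames=[2,4,3,6]
Step 11: ref 6 → HIT, frames=[2,4,3,6]
Total faults: 8

Answer: 8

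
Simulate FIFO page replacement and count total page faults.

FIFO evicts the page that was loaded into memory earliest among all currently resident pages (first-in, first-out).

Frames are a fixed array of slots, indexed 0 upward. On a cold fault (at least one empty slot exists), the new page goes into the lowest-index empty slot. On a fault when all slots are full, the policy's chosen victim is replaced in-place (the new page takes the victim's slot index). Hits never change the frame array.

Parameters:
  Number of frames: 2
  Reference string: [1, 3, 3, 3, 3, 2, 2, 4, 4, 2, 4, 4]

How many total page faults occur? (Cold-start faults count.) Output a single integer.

Step 0: ref 1 → FAULT, frames=[1,-]
Step 1: ref 3 → FAULT, frames=[1,3]
Step 2: ref 3 → HIT, frames=[1,3]
Step 3: ref 3 → HIT, frames=[1,3]
Step 4: ref 3 → HIT, frames=[1,3]
Step 5: ref 2 → FAULT (evict 1), frames=[2,3]
Step 6: ref 2 → HIT, frames=[2,3]
Step 7: ref 4 → FAULT (evict 3), frames=[2,4]
Step 8: ref 4 → HIT, frames=[2,4]
Step 9: ref 2 → HIT, frames=[2,4]
Step 10: ref 4 → HIT, frames=[2,4]
Step 11: ref 4 → HIT, frames=[2,4]
Total faults: 4

Answer: 4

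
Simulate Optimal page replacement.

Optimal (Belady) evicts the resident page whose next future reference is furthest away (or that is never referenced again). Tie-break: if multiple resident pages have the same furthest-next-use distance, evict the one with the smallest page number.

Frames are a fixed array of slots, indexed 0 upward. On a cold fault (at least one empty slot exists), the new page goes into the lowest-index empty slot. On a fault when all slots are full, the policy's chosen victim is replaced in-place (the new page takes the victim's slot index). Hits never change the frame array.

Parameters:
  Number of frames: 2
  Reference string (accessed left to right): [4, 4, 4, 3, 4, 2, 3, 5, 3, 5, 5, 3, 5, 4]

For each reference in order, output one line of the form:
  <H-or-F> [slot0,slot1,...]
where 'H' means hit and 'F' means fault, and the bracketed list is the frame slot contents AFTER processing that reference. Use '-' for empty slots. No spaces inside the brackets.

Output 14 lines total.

F [4,-]
H [4,-]
H [4,-]
F [4,3]
H [4,3]
F [2,3]
H [2,3]
F [5,3]
H [5,3]
H [5,3]
H [5,3]
H [5,3]
H [5,3]
F [5,4]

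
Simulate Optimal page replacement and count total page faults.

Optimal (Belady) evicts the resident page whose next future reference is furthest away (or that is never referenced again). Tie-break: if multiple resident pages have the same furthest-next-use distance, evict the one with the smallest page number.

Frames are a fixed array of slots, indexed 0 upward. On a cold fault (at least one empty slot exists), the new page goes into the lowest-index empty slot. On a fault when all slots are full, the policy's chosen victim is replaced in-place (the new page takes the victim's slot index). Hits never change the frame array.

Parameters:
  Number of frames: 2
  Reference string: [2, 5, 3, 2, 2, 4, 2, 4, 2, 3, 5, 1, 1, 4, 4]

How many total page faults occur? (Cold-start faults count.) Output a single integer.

Answer: 7

Derivation:
Step 0: ref 2 → FAULT, frames=[2,-]
Step 1: ref 5 → FAULT, frames=[2,5]
Step 2: ref 3 → FAULT (evict 5), frames=[2,3]
Step 3: ref 2 → HIT, frames=[2,3]
Step 4: ref 2 → HIT, frames=[2,3]
Step 5: ref 4 → FAULT (evict 3), frames=[2,4]
Step 6: ref 2 → HIT, frames=[2,4]
Step 7: ref 4 → HIT, frames=[2,4]
Step 8: ref 2 → HIT, frames=[2,4]
Step 9: ref 3 → FAULT (evict 2), frames=[3,4]
Step 10: ref 5 → FAULT (evict 3), frames=[5,4]
Step 11: ref 1 → FAULT (evict 5), frames=[1,4]
Step 12: ref 1 → HIT, frames=[1,4]
Step 13: ref 4 → HIT, frames=[1,4]
Step 14: ref 4 → HIT, frames=[1,4]
Total faults: 7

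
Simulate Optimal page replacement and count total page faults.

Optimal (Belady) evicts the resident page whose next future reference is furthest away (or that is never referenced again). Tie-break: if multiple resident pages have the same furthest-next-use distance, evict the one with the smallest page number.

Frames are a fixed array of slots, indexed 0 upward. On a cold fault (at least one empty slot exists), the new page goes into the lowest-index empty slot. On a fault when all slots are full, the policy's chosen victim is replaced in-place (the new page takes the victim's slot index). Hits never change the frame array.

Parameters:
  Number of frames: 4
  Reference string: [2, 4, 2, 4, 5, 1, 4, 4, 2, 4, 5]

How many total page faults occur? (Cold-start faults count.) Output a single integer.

Answer: 4

Derivation:
Step 0: ref 2 → FAULT, frames=[2,-,-,-]
Step 1: ref 4 → FAULT, frames=[2,4,-,-]
Step 2: ref 2 → HIT, frames=[2,4,-,-]
Step 3: ref 4 → HIT, frames=[2,4,-,-]
Step 4: ref 5 → FAULT, frames=[2,4,5,-]
Step 5: ref 1 → FAULT, frames=[2,4,5,1]
Step 6: ref 4 → HIT, frames=[2,4,5,1]
Step 7: ref 4 → HIT, frames=[2,4,5,1]
Step 8: ref 2 → HIT, frames=[2,4,5,1]
Step 9: ref 4 → HIT, frames=[2,4,5,1]
Step 10: ref 5 → HIT, frames=[2,4,5,1]
Total faults: 4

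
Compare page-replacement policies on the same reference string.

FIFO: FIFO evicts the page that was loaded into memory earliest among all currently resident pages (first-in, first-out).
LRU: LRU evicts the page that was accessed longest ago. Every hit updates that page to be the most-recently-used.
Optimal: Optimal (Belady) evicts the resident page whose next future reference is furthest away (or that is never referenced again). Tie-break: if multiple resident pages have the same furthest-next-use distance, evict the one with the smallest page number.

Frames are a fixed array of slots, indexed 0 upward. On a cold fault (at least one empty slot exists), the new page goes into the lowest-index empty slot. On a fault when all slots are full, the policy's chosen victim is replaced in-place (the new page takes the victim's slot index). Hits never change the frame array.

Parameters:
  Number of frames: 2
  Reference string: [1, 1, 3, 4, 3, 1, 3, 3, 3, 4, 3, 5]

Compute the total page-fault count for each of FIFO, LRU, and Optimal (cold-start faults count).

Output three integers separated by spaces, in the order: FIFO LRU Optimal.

--- FIFO ---
  step 0: ref 1 -> FAULT, frames=[1,-] (faults so far: 1)
  step 1: ref 1 -> HIT, frames=[1,-] (faults so far: 1)
  step 2: ref 3 -> FAULT, frames=[1,3] (faults so far: 2)
  step 3: ref 4 -> FAULT, evict 1, frames=[4,3] (faults so far: 3)
  step 4: ref 3 -> HIT, frames=[4,3] (faults so far: 3)
  step 5: ref 1 -> FAULT, evict 3, frames=[4,1] (faults so far: 4)
  step 6: ref 3 -> FAULT, evict 4, frames=[3,1] (faults so far: 5)
  step 7: ref 3 -> HIT, frames=[3,1] (faults so far: 5)
  step 8: ref 3 -> HIT, frames=[3,1] (faults so far: 5)
  step 9: ref 4 -> FAULT, evict 1, frames=[3,4] (faults so far: 6)
  step 10: ref 3 -> HIT, frames=[3,4] (faults so far: 6)
  step 11: ref 5 -> FAULT, evict 3, frames=[5,4] (faults so far: 7)
  FIFO total faults: 7
--- LRU ---
  step 0: ref 1 -> FAULT, frames=[1,-] (faults so far: 1)
  step 1: ref 1 -> HIT, frames=[1,-] (faults so far: 1)
  step 2: ref 3 -> FAULT, frames=[1,3] (faults so far: 2)
  step 3: ref 4 -> FAULT, evict 1, frames=[4,3] (faults so far: 3)
  step 4: ref 3 -> HIT, frames=[4,3] (faults so far: 3)
  step 5: ref 1 -> FAULT, evict 4, frames=[1,3] (faults so far: 4)
  step 6: ref 3 -> HIT, frames=[1,3] (faults so far: 4)
  step 7: ref 3 -> HIT, frames=[1,3] (faults so far: 4)
  step 8: ref 3 -> HIT, frames=[1,3] (faults so far: 4)
  step 9: ref 4 -> FAULT, evict 1, frames=[4,3] (faults so far: 5)
  step 10: ref 3 -> HIT, frames=[4,3] (faults so far: 5)
  step 11: ref 5 -> FAULT, evict 4, frames=[5,3] (faults so far: 6)
  LRU total faults: 6
--- Optimal ---
  step 0: ref 1 -> FAULT, frames=[1,-] (faults so far: 1)
  step 1: ref 1 -> HIT, frames=[1,-] (faults so far: 1)
  step 2: ref 3 -> FAULT, frames=[1,3] (faults so far: 2)
  step 3: ref 4 -> FAULT, evict 1, frames=[4,3] (faults so far: 3)
  step 4: ref 3 -> HIT, frames=[4,3] (faults so far: 3)
  step 5: ref 1 -> FAULT, evict 4, frames=[1,3] (faults so far: 4)
  step 6: ref 3 -> HIT, frames=[1,3] (faults so far: 4)
  step 7: ref 3 -> HIT, frames=[1,3] (faults so far: 4)
  step 8: ref 3 -> HIT, frames=[1,3] (faults so far: 4)
  step 9: ref 4 -> FAULT, evict 1, frames=[4,3] (faults so far: 5)
  step 10: ref 3 -> HIT, frames=[4,3] (faults so far: 5)
  step 11: ref 5 -> FAULT, evict 3, frames=[4,5] (faults so far: 6)
  Optimal total faults: 6

Answer: 7 6 6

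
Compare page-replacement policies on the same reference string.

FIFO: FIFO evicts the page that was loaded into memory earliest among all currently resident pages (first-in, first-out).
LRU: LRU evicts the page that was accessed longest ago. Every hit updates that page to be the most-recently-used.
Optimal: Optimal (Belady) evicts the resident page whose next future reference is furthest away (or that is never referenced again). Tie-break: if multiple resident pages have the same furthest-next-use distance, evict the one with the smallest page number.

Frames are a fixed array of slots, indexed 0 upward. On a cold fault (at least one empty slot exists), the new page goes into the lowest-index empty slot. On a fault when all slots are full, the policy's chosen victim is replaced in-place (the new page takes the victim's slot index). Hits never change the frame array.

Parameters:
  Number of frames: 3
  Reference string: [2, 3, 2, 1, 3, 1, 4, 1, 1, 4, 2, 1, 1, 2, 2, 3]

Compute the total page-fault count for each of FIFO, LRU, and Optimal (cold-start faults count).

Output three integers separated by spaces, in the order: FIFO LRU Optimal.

Answer: 6 6 5

Derivation:
--- FIFO ---
  step 0: ref 2 -> FAULT, frames=[2,-,-] (faults so far: 1)
  step 1: ref 3 -> FAULT, frames=[2,3,-] (faults so far: 2)
  step 2: ref 2 -> HIT, frames=[2,3,-] (faults so far: 2)
  step 3: ref 1 -> FAULT, frames=[2,3,1] (faults so far: 3)
  step 4: ref 3 -> HIT, frames=[2,3,1] (faults so far: 3)
  step 5: ref 1 -> HIT, frames=[2,3,1] (faults so far: 3)
  step 6: ref 4 -> FAULT, evict 2, frames=[4,3,1] (faults so far: 4)
  step 7: ref 1 -> HIT, frames=[4,3,1] (faults so far: 4)
  step 8: ref 1 -> HIT, frames=[4,3,1] (faults so far: 4)
  step 9: ref 4 -> HIT, frames=[4,3,1] (faults so far: 4)
  step 10: ref 2 -> FAULT, evict 3, frames=[4,2,1] (faults so far: 5)
  step 11: ref 1 -> HIT, frames=[4,2,1] (faults so far: 5)
  step 12: ref 1 -> HIT, frames=[4,2,1] (faults so far: 5)
  step 13: ref 2 -> HIT, frames=[4,2,1] (faults so far: 5)
  step 14: ref 2 -> HIT, frames=[4,2,1] (faults so far: 5)
  step 15: ref 3 -> FAULT, evict 1, frames=[4,2,3] (faults so far: 6)
  FIFO total faults: 6
--- LRU ---
  step 0: ref 2 -> FAULT, frames=[2,-,-] (faults so far: 1)
  step 1: ref 3 -> FAULT, frames=[2,3,-] (faults so far: 2)
  step 2: ref 2 -> HIT, frames=[2,3,-] (faults so far: 2)
  step 3: ref 1 -> FAULT, frames=[2,3,1] (faults so far: 3)
  step 4: ref 3 -> HIT, frames=[2,3,1] (faults so far: 3)
  step 5: ref 1 -> HIT, frames=[2,3,1] (faults so far: 3)
  step 6: ref 4 -> FAULT, evict 2, frames=[4,3,1] (faults so far: 4)
  step 7: ref 1 -> HIT, frames=[4,3,1] (faults so far: 4)
  step 8: ref 1 -> HIT, frames=[4,3,1] (faults so far: 4)
  step 9: ref 4 -> HIT, frames=[4,3,1] (faults so far: 4)
  step 10: ref 2 -> FAULT, evict 3, frames=[4,2,1] (faults so far: 5)
  step 11: ref 1 -> HIT, frames=[4,2,1] (faults so far: 5)
  step 12: ref 1 -> HIT, frames=[4,2,1] (faults so far: 5)
  step 13: ref 2 -> HIT, frames=[4,2,1] (faults so far: 5)
  step 14: ref 2 -> HIT, frames=[4,2,1] (faults so far: 5)
  step 15: ref 3 -> FAULT, evict 4, frames=[3,2,1] (faults so far: 6)
  LRU total faults: 6
--- Optimal ---
  step 0: ref 2 -> FAULT, frames=[2,-,-] (faults so far: 1)
  step 1: ref 3 -> FAULT, frames=[2,3,-] (faults so far: 2)
  step 2: ref 2 -> HIT, frames=[2,3,-] (faults so far: 2)
  step 3: ref 1 -> FAULT, frames=[2,3,1] (faults so far: 3)
  step 4: ref 3 -> HIT, frames=[2,3,1] (faults so far: 3)
  step 5: ref 1 -> HIT, frames=[2,3,1] (faults so far: 3)
  step 6: ref 4 -> FAULT, evict 3, frames=[2,4,1] (faults so far: 4)
  step 7: ref 1 -> HIT, frames=[2,4,1] (faults so far: 4)
  step 8: ref 1 -> HIT, frames=[2,4,1] (faults so far: 4)
  step 9: ref 4 -> HIT, frames=[2,4,1] (faults so far: 4)
  step 10: ref 2 -> HIT, frames=[2,4,1] (faults so far: 4)
  step 11: ref 1 -> HIT, frames=[2,4,1] (faults so far: 4)
  step 12: ref 1 -> HIT, frames=[2,4,1] (faults so far: 4)
  step 13: ref 2 -> HIT, frames=[2,4,1] (faults so far: 4)
  step 14: ref 2 -> HIT, frames=[2,4,1] (faults so far: 4)
  step 15: ref 3 -> FAULT, evict 1, frames=[2,4,3] (faults so far: 5)
  Optimal total faults: 5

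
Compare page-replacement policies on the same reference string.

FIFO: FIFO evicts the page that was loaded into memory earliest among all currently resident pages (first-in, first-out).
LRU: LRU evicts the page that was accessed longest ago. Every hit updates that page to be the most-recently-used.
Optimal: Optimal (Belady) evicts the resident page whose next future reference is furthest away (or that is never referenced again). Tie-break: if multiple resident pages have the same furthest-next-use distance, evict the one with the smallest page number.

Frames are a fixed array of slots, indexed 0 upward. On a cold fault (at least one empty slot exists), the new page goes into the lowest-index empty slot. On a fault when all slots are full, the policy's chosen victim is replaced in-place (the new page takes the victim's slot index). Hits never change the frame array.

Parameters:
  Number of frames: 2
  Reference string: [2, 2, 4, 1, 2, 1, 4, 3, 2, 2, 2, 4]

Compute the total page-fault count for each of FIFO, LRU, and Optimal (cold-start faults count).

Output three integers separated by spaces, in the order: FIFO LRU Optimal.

--- FIFO ---
  step 0: ref 2 -> FAULT, frames=[2,-] (faults so far: 1)
  step 1: ref 2 -> HIT, frames=[2,-] (faults so far: 1)
  step 2: ref 4 -> FAULT, frames=[2,4] (faults so far: 2)
  step 3: ref 1 -> FAULT, evict 2, frames=[1,4] (faults so far: 3)
  step 4: ref 2 -> FAULT, evict 4, frames=[1,2] (faults so far: 4)
  step 5: ref 1 -> HIT, frames=[1,2] (faults so far: 4)
  step 6: ref 4 -> FAULT, evict 1, frames=[4,2] (faults so far: 5)
  step 7: ref 3 -> FAULT, evict 2, frames=[4,3] (faults so far: 6)
  step 8: ref 2 -> FAULT, evict 4, frames=[2,3] (faults so far: 7)
  step 9: ref 2 -> HIT, frames=[2,3] (faults so far: 7)
  step 10: ref 2 -> HIT, frames=[2,3] (faults so far: 7)
  step 11: ref 4 -> FAULT, evict 3, frames=[2,4] (faults so far: 8)
  FIFO total faults: 8
--- LRU ---
  step 0: ref 2 -> FAULT, frames=[2,-] (faults so far: 1)
  step 1: ref 2 -> HIT, frames=[2,-] (faults so far: 1)
  step 2: ref 4 -> FAULT, frames=[2,4] (faults so far: 2)
  step 3: ref 1 -> FAULT, evict 2, frames=[1,4] (faults so far: 3)
  step 4: ref 2 -> FAULT, evict 4, frames=[1,2] (faults so far: 4)
  step 5: ref 1 -> HIT, frames=[1,2] (faults so far: 4)
  step 6: ref 4 -> FAULT, evict 2, frames=[1,4] (faults so far: 5)
  step 7: ref 3 -> FAULT, evict 1, frames=[3,4] (faults so far: 6)
  step 8: ref 2 -> FAULT, evict 4, frames=[3,2] (faults so far: 7)
  step 9: ref 2 -> HIT, frames=[3,2] (faults so far: 7)
  step 10: ref 2 -> HIT, frames=[3,2] (faults so far: 7)
  step 11: ref 4 -> FAULT, evict 3, frames=[4,2] (faults so far: 8)
  LRU total faults: 8
--- Optimal ---
  step 0: ref 2 -> FAULT, frames=[2,-] (faults so far: 1)
  step 1: ref 2 -> HIT, frames=[2,-] (faults so far: 1)
  step 2: ref 4 -> FAULT, frames=[2,4] (faults so far: 2)
  step 3: ref 1 -> FAULT, evict 4, frames=[2,1] (faults so far: 3)
  step 4: ref 2 -> HIT, frames=[2,1] (faults so far: 3)
  step 5: ref 1 -> HIT, frames=[2,1] (faults so far: 3)
  step 6: ref 4 -> FAULT, evict 1, frames=[2,4] (faults so far: 4)
  step 7: ref 3 -> FAULT, evict 4, frames=[2,3] (faults so far: 5)
  step 8: ref 2 -> HIT, frames=[2,3] (faults so far: 5)
  step 9: ref 2 -> HIT, frames=[2,3] (faults so far: 5)
  step 10: ref 2 -> HIT, frames=[2,3] (faults so far: 5)
  step 11: ref 4 -> FAULT, evict 2, frames=[4,3] (faults so far: 6)
  Optimal total faults: 6

Answer: 8 8 6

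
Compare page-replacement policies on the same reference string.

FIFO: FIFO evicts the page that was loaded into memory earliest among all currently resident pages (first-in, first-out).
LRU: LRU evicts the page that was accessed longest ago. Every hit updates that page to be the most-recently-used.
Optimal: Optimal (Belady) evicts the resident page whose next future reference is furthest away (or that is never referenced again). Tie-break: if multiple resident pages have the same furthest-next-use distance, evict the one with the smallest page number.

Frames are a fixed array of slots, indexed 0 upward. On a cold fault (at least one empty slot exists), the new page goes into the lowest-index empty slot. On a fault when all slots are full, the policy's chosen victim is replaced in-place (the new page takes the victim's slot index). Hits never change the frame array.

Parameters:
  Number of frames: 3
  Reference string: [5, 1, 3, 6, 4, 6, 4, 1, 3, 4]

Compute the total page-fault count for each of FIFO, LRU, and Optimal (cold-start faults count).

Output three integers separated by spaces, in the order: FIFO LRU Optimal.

Answer: 7 7 6

Derivation:
--- FIFO ---
  step 0: ref 5 -> FAULT, frames=[5,-,-] (faults so far: 1)
  step 1: ref 1 -> FAULT, frames=[5,1,-] (faults so far: 2)
  step 2: ref 3 -> FAULT, frames=[5,1,3] (faults so far: 3)
  step 3: ref 6 -> FAULT, evict 5, frames=[6,1,3] (faults so far: 4)
  step 4: ref 4 -> FAULT, evict 1, frames=[6,4,3] (faults so far: 5)
  step 5: ref 6 -> HIT, frames=[6,4,3] (faults so far: 5)
  step 6: ref 4 -> HIT, frames=[6,4,3] (faults so far: 5)
  step 7: ref 1 -> FAULT, evict 3, frames=[6,4,1] (faults so far: 6)
  step 8: ref 3 -> FAULT, evict 6, frames=[3,4,1] (faults so far: 7)
  step 9: ref 4 -> HIT, frames=[3,4,1] (faults so far: 7)
  FIFO total faults: 7
--- LRU ---
  step 0: ref 5 -> FAULT, frames=[5,-,-] (faults so far: 1)
  step 1: ref 1 -> FAULT, frames=[5,1,-] (faults so far: 2)
  step 2: ref 3 -> FAULT, frames=[5,1,3] (faults so far: 3)
  step 3: ref 6 -> FAULT, evict 5, frames=[6,1,3] (faults so far: 4)
  step 4: ref 4 -> FAULT, evict 1, frames=[6,4,3] (faults so far: 5)
  step 5: ref 6 -> HIT, frames=[6,4,3] (faults so far: 5)
  step 6: ref 4 -> HIT, frames=[6,4,3] (faults so far: 5)
  step 7: ref 1 -> FAULT, evict 3, frames=[6,4,1] (faults so far: 6)
  step 8: ref 3 -> FAULT, evict 6, frames=[3,4,1] (faults so far: 7)
  step 9: ref 4 -> HIT, frames=[3,4,1] (faults so far: 7)
  LRU total faults: 7
--- Optimal ---
  step 0: ref 5 -> FAULT, frames=[5,-,-] (faults so far: 1)
  step 1: ref 1 -> FAULT, frames=[5,1,-] (faults so far: 2)
  step 2: ref 3 -> FAULT, frames=[5,1,3] (faults so far: 3)
  step 3: ref 6 -> FAULT, evict 5, frames=[6,1,3] (faults so far: 4)
  step 4: ref 4 -> FAULT, evict 3, frames=[6,1,4] (faults so far: 5)
  step 5: ref 6 -> HIT, frames=[6,1,4] (faults so far: 5)
  step 6: ref 4 -> HIT, frames=[6,1,4] (faults so far: 5)
  step 7: ref 1 -> HIT, frames=[6,1,4] (faults so far: 5)
  step 8: ref 3 -> FAULT, evict 1, frames=[6,3,4] (faults so far: 6)
  step 9: ref 4 -> HIT, frames=[6,3,4] (faults so far: 6)
  Optimal total faults: 6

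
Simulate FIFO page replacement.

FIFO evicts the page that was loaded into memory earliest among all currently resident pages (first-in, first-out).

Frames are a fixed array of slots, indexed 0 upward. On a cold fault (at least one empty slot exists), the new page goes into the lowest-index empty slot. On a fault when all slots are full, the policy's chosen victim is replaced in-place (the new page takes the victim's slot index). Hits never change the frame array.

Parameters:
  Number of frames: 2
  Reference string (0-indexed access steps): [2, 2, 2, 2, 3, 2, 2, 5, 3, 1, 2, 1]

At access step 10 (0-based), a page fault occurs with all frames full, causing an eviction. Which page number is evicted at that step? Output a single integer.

Answer: 5

Derivation:
Step 0: ref 2 -> FAULT, frames=[2,-]
Step 1: ref 2 -> HIT, frames=[2,-]
Step 2: ref 2 -> HIT, frames=[2,-]
Step 3: ref 2 -> HIT, frames=[2,-]
Step 4: ref 3 -> FAULT, frames=[2,3]
Step 5: ref 2 -> HIT, frames=[2,3]
Step 6: ref 2 -> HIT, frames=[2,3]
Step 7: ref 5 -> FAULT, evict 2, frames=[5,3]
Step 8: ref 3 -> HIT, frames=[5,3]
Step 9: ref 1 -> FAULT, evict 3, frames=[5,1]
Step 10: ref 2 -> FAULT, evict 5, frames=[2,1]
At step 10: evicted page 5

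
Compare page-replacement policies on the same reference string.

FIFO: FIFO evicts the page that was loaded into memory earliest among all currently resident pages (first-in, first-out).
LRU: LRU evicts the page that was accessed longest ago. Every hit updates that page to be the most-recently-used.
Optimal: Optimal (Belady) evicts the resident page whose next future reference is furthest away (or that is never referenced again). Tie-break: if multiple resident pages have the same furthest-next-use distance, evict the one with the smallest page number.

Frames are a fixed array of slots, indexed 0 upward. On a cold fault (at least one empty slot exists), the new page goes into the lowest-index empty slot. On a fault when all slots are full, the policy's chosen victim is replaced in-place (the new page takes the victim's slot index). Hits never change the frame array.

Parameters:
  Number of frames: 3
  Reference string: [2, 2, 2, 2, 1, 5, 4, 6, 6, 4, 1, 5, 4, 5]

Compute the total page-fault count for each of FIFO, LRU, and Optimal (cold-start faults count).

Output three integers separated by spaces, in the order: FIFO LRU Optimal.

--- FIFO ---
  step 0: ref 2 -> FAULT, frames=[2,-,-] (faults so far: 1)
  step 1: ref 2 -> HIT, frames=[2,-,-] (faults so far: 1)
  step 2: ref 2 -> HIT, frames=[2,-,-] (faults so far: 1)
  step 3: ref 2 -> HIT, frames=[2,-,-] (faults so far: 1)
  step 4: ref 1 -> FAULT, frames=[2,1,-] (faults so far: 2)
  step 5: ref 5 -> FAULT, frames=[2,1,5] (faults so far: 3)
  step 6: ref 4 -> FAULT, evict 2, frames=[4,1,5] (faults so far: 4)
  step 7: ref 6 -> FAULT, evict 1, frames=[4,6,5] (faults so far: 5)
  step 8: ref 6 -> HIT, frames=[4,6,5] (faults so far: 5)
  step 9: ref 4 -> HIT, frames=[4,6,5] (faults so far: 5)
  step 10: ref 1 -> FAULT, evict 5, frames=[4,6,1] (faults so far: 6)
  step 11: ref 5 -> FAULT, evict 4, frames=[5,6,1] (faults so far: 7)
  step 12: ref 4 -> FAULT, evict 6, frames=[5,4,1] (faults so far: 8)
  step 13: ref 5 -> HIT, frames=[5,4,1] (faults so far: 8)
  FIFO total faults: 8
--- LRU ---
  step 0: ref 2 -> FAULT, frames=[2,-,-] (faults so far: 1)
  step 1: ref 2 -> HIT, frames=[2,-,-] (faults so far: 1)
  step 2: ref 2 -> HIT, frames=[2,-,-] (faults so far: 1)
  step 3: ref 2 -> HIT, frames=[2,-,-] (faults so far: 1)
  step 4: ref 1 -> FAULT, frames=[2,1,-] (faults so far: 2)
  step 5: ref 5 -> FAULT, frames=[2,1,5] (faults so far: 3)
  step 6: ref 4 -> FAULT, evict 2, frames=[4,1,5] (faults so far: 4)
  step 7: ref 6 -> FAULT, evict 1, frames=[4,6,5] (faults so far: 5)
  step 8: ref 6 -> HIT, frames=[4,6,5] (faults so far: 5)
  step 9: ref 4 -> HIT, frames=[4,6,5] (faults so far: 5)
  step 10: ref 1 -> FAULT, evict 5, frames=[4,6,1] (faults so far: 6)
  step 11: ref 5 -> FAULT, evict 6, frames=[4,5,1] (faults so far: 7)
  step 12: ref 4 -> HIT, frames=[4,5,1] (faults so far: 7)
  step 13: ref 5 -> HIT, frames=[4,5,1] (faults so far: 7)
  LRU total faults: 7
--- Optimal ---
  step 0: ref 2 -> FAULT, frames=[2,-,-] (faults so far: 1)
  step 1: ref 2 -> HIT, frames=[2,-,-] (faults so far: 1)
  step 2: ref 2 -> HIT, frames=[2,-,-] (faults so far: 1)
  step 3: ref 2 -> HIT, frames=[2,-,-] (faults so far: 1)
  step 4: ref 1 -> FAULT, frames=[2,1,-] (faults so far: 2)
  step 5: ref 5 -> FAULT, frames=[2,1,5] (faults so far: 3)
  step 6: ref 4 -> FAULT, evict 2, frames=[4,1,5] (faults so far: 4)
  step 7: ref 6 -> FAULT, evict 5, frames=[4,1,6] (faults so far: 5)
  step 8: ref 6 -> HIT, frames=[4,1,6] (faults so far: 5)
  step 9: ref 4 -> HIT, frames=[4,1,6] (faults so far: 5)
  step 10: ref 1 -> HIT, frames=[4,1,6] (faults so far: 5)
  step 11: ref 5 -> FAULT, evict 1, frames=[4,5,6] (faults so far: 6)
  step 12: ref 4 -> HIT, frames=[4,5,6] (faults so far: 6)
  step 13: ref 5 -> HIT, frames=[4,5,6] (faults so far: 6)
  Optimal total faults: 6

Answer: 8 7 6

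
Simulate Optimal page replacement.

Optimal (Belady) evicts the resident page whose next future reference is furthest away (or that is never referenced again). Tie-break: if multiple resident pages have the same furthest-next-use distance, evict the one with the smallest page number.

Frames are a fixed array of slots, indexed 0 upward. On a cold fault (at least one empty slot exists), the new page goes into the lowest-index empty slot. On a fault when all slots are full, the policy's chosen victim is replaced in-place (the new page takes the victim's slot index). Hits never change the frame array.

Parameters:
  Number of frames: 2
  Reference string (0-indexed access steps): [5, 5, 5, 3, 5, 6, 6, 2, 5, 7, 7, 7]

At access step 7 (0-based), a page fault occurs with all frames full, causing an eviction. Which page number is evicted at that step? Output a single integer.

Answer: 6

Derivation:
Step 0: ref 5 -> FAULT, frames=[5,-]
Step 1: ref 5 -> HIT, frames=[5,-]
Step 2: ref 5 -> HIT, frames=[5,-]
Step 3: ref 3 -> FAULT, frames=[5,3]
Step 4: ref 5 -> HIT, frames=[5,3]
Step 5: ref 6 -> FAULT, evict 3, frames=[5,6]
Step 6: ref 6 -> HIT, frames=[5,6]
Step 7: ref 2 -> FAULT, evict 6, frames=[5,2]
At step 7: evicted page 6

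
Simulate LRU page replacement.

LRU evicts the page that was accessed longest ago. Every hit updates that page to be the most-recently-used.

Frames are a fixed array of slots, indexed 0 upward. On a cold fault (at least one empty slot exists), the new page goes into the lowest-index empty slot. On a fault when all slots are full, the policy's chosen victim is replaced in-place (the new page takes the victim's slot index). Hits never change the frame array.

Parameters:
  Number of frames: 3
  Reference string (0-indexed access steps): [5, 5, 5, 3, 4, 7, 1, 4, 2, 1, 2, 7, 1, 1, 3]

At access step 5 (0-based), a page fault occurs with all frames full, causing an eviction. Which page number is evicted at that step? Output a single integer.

Answer: 5

Derivation:
Step 0: ref 5 -> FAULT, frames=[5,-,-]
Step 1: ref 5 -> HIT, frames=[5,-,-]
Step 2: ref 5 -> HIT, frames=[5,-,-]
Step 3: ref 3 -> FAULT, frames=[5,3,-]
Step 4: ref 4 -> FAULT, frames=[5,3,4]
Step 5: ref 7 -> FAULT, evict 5, frames=[7,3,4]
At step 5: evicted page 5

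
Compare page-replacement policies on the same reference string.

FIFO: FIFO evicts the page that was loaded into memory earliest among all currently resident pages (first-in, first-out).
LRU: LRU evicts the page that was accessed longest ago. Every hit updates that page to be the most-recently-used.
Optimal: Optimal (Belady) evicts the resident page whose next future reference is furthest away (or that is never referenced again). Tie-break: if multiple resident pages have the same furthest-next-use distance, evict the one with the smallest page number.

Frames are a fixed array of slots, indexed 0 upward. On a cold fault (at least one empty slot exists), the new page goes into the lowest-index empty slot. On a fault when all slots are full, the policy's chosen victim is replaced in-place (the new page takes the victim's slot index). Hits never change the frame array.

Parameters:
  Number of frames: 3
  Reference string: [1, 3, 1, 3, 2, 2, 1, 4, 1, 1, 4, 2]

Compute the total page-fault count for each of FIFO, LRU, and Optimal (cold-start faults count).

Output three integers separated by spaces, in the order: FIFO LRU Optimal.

--- FIFO ---
  step 0: ref 1 -> FAULT, frames=[1,-,-] (faults so far: 1)
  step 1: ref 3 -> FAULT, frames=[1,3,-] (faults so far: 2)
  step 2: ref 1 -> HIT, frames=[1,3,-] (faults so far: 2)
  step 3: ref 3 -> HIT, frames=[1,3,-] (faults so far: 2)
  step 4: ref 2 -> FAULT, frames=[1,3,2] (faults so far: 3)
  step 5: ref 2 -> HIT, frames=[1,3,2] (faults so far: 3)
  step 6: ref 1 -> HIT, frames=[1,3,2] (faults so far: 3)
  step 7: ref 4 -> FAULT, evict 1, frames=[4,3,2] (faults so far: 4)
  step 8: ref 1 -> FAULT, evict 3, frames=[4,1,2] (faults so far: 5)
  step 9: ref 1 -> HIT, frames=[4,1,2] (faults so far: 5)
  step 10: ref 4 -> HIT, frames=[4,1,2] (faults so far: 5)
  step 11: ref 2 -> HIT, frames=[4,1,2] (faults so far: 5)
  FIFO total faults: 5
--- LRU ---
  step 0: ref 1 -> FAULT, frames=[1,-,-] (faults so far: 1)
  step 1: ref 3 -> FAULT, frames=[1,3,-] (faults so far: 2)
  step 2: ref 1 -> HIT, frames=[1,3,-] (faults so far: 2)
  step 3: ref 3 -> HIT, frames=[1,3,-] (faults so far: 2)
  step 4: ref 2 -> FAULT, frames=[1,3,2] (faults so far: 3)
  step 5: ref 2 -> HIT, frames=[1,3,2] (faults so far: 3)
  step 6: ref 1 -> HIT, frames=[1,3,2] (faults so far: 3)
  step 7: ref 4 -> FAULT, evict 3, frames=[1,4,2] (faults so far: 4)
  step 8: ref 1 -> HIT, frames=[1,4,2] (faults so far: 4)
  step 9: ref 1 -> HIT, frames=[1,4,2] (faults so far: 4)
  step 10: ref 4 -> HIT, frames=[1,4,2] (faults so far: 4)
  step 11: ref 2 -> HIT, frames=[1,4,2] (faults so far: 4)
  LRU total faults: 4
--- Optimal ---
  step 0: ref 1 -> FAULT, frames=[1,-,-] (faults so far: 1)
  step 1: ref 3 -> FAULT, frames=[1,3,-] (faults so far: 2)
  step 2: ref 1 -> HIT, frames=[1,3,-] (faults so far: 2)
  step 3: ref 3 -> HIT, frames=[1,3,-] (faults so far: 2)
  step 4: ref 2 -> FAULT, frames=[1,3,2] (faults so far: 3)
  step 5: ref 2 -> HIT, frames=[1,3,2] (faults so far: 3)
  step 6: ref 1 -> HIT, frames=[1,3,2] (faults so far: 3)
  step 7: ref 4 -> FAULT, evict 3, frames=[1,4,2] (faults so far: 4)
  step 8: ref 1 -> HIT, frames=[1,4,2] (faults so far: 4)
  step 9: ref 1 -> HIT, frames=[1,4,2] (faults so far: 4)
  step 10: ref 4 -> HIT, frames=[1,4,2] (faults so far: 4)
  step 11: ref 2 -> HIT, frames=[1,4,2] (faults so far: 4)
  Optimal total faults: 4

Answer: 5 4 4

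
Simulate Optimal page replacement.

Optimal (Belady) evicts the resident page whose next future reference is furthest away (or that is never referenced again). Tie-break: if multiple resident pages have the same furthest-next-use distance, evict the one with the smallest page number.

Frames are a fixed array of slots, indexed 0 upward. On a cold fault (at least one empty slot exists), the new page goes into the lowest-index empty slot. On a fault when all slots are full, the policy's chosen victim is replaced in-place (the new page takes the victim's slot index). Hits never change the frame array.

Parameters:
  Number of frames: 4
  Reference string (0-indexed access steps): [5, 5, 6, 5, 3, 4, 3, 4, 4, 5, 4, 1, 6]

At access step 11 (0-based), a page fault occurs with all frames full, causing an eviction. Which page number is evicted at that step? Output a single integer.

Step 0: ref 5 -> FAULT, frames=[5,-,-,-]
Step 1: ref 5 -> HIT, frames=[5,-,-,-]
Step 2: ref 6 -> FAULT, frames=[5,6,-,-]
Step 3: ref 5 -> HIT, frames=[5,6,-,-]
Step 4: ref 3 -> FAULT, frames=[5,6,3,-]
Step 5: ref 4 -> FAULT, frames=[5,6,3,4]
Step 6: ref 3 -> HIT, frames=[5,6,3,4]
Step 7: ref 4 -> HIT, frames=[5,6,3,4]
Step 8: ref 4 -> HIT, frames=[5,6,3,4]
Step 9: ref 5 -> HIT, frames=[5,6,3,4]
Step 10: ref 4 -> HIT, frames=[5,6,3,4]
Step 11: ref 1 -> FAULT, evict 3, frames=[5,6,1,4]
At step 11: evicted page 3

Answer: 3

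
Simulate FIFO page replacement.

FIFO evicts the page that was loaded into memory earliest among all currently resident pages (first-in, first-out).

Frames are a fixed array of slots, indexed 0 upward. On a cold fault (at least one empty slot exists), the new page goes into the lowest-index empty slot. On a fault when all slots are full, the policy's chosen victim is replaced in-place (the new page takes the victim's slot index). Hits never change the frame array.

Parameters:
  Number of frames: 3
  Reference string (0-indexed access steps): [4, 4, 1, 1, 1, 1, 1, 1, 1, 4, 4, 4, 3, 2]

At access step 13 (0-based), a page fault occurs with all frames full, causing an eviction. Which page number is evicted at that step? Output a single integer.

Step 0: ref 4 -> FAULT, frames=[4,-,-]
Step 1: ref 4 -> HIT, frames=[4,-,-]
Step 2: ref 1 -> FAULT, frames=[4,1,-]
Step 3: ref 1 -> HIT, frames=[4,1,-]
Step 4: ref 1 -> HIT, frames=[4,1,-]
Step 5: ref 1 -> HIT, frames=[4,1,-]
Step 6: ref 1 -> HIT, frames=[4,1,-]
Step 7: ref 1 -> HIT, frames=[4,1,-]
Step 8: ref 1 -> HIT, frames=[4,1,-]
Step 9: ref 4 -> HIT, frames=[4,1,-]
Step 10: ref 4 -> HIT, frames=[4,1,-]
Step 11: ref 4 -> HIT, frames=[4,1,-]
Step 12: ref 3 -> FAULT, frames=[4,1,3]
Step 13: ref 2 -> FAULT, evict 4, frames=[2,1,3]
At step 13: evicted page 4

Answer: 4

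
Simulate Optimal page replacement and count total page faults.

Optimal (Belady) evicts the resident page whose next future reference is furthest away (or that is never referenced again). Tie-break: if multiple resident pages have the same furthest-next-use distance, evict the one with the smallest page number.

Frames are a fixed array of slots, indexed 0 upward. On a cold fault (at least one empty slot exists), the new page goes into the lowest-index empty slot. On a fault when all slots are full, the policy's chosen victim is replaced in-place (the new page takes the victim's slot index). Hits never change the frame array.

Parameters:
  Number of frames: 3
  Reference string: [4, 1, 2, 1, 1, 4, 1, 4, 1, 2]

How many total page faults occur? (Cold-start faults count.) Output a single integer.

Answer: 3

Derivation:
Step 0: ref 4 → FAULT, frames=[4,-,-]
Step 1: ref 1 → FAULT, frames=[4,1,-]
Step 2: ref 2 → FAULT, frames=[4,1,2]
Step 3: ref 1 → HIT, frames=[4,1,2]
Step 4: ref 1 → HIT, frames=[4,1,2]
Step 5: ref 4 → HIT, frames=[4,1,2]
Step 6: ref 1 → HIT, frames=[4,1,2]
Step 7: ref 4 → HIT, frames=[4,1,2]
Step 8: ref 1 → HIT, frames=[4,1,2]
Step 9: ref 2 → HIT, frames=[4,1,2]
Total faults: 3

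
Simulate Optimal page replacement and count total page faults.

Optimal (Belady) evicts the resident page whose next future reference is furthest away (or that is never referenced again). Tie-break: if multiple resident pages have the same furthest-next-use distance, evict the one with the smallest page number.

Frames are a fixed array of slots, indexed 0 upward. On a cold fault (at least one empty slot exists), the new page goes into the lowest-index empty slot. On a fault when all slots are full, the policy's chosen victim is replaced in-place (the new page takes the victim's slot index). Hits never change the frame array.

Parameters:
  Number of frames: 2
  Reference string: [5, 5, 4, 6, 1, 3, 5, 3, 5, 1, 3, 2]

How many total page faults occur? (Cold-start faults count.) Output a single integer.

Step 0: ref 5 → FAULT, frames=[5,-]
Step 1: ref 5 → HIT, frames=[5,-]
Step 2: ref 4 → FAULT, frames=[5,4]
Step 3: ref 6 → FAULT (evict 4), frames=[5,6]
Step 4: ref 1 → FAULT (evict 6), frames=[5,1]
Step 5: ref 3 → FAULT (evict 1), frames=[5,3]
Step 6: ref 5 → HIT, frames=[5,3]
Step 7: ref 3 → HIT, frames=[5,3]
Step 8: ref 5 → HIT, frames=[5,3]
Step 9: ref 1 → FAULT (evict 5), frames=[1,3]
Step 10: ref 3 → HIT, frames=[1,3]
Step 11: ref 2 → FAULT (evict 1), frames=[2,3]
Total faults: 7

Answer: 7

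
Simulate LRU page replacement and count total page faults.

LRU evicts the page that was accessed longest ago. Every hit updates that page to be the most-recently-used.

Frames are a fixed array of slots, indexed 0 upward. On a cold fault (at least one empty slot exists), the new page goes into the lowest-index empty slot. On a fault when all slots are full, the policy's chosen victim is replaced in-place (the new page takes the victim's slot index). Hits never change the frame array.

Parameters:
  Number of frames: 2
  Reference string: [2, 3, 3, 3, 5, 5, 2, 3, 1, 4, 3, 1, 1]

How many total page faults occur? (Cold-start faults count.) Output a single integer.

Step 0: ref 2 → FAULT, frames=[2,-]
Step 1: ref 3 → FAULT, frames=[2,3]
Step 2: ref 3 → HIT, frames=[2,3]
Step 3: ref 3 → HIT, frames=[2,3]
Step 4: ref 5 → FAULT (evict 2), frames=[5,3]
Step 5: ref 5 → HIT, frames=[5,3]
Step 6: ref 2 → FAULT (evict 3), frames=[5,2]
Step 7: ref 3 → FAULT (evict 5), frames=[3,2]
Step 8: ref 1 → FAULT (evict 2), frames=[3,1]
Step 9: ref 4 → FAULT (evict 3), frames=[4,1]
Step 10: ref 3 → FAULT (evict 1), frames=[4,3]
Step 11: ref 1 → FAULT (evict 4), frames=[1,3]
Step 12: ref 1 → HIT, frames=[1,3]
Total faults: 9

Answer: 9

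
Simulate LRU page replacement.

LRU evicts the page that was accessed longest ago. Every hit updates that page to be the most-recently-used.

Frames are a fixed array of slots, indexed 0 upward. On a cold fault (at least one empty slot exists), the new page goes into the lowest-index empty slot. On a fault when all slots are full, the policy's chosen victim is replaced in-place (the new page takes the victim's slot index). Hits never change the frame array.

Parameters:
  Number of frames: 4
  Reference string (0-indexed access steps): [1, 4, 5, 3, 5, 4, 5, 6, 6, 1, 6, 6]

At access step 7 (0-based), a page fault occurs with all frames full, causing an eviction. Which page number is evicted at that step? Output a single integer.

Answer: 1

Derivation:
Step 0: ref 1 -> FAULT, frames=[1,-,-,-]
Step 1: ref 4 -> FAULT, frames=[1,4,-,-]
Step 2: ref 5 -> FAULT, frames=[1,4,5,-]
Step 3: ref 3 -> FAULT, frames=[1,4,5,3]
Step 4: ref 5 -> HIT, frames=[1,4,5,3]
Step 5: ref 4 -> HIT, frames=[1,4,5,3]
Step 6: ref 5 -> HIT, frames=[1,4,5,3]
Step 7: ref 6 -> FAULT, evict 1, frames=[6,4,5,3]
At step 7: evicted page 1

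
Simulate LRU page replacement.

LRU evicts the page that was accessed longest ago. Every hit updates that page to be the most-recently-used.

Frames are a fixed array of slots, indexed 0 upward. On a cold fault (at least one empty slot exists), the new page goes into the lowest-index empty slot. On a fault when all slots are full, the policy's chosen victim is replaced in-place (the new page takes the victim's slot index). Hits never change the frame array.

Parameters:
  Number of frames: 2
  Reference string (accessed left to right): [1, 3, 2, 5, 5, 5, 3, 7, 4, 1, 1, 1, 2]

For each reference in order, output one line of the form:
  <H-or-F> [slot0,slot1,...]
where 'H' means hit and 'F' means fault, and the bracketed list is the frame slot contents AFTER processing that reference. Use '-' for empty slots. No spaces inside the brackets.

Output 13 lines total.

F [1,-]
F [1,3]
F [2,3]
F [2,5]
H [2,5]
H [2,5]
F [3,5]
F [3,7]
F [4,7]
F [4,1]
H [4,1]
H [4,1]
F [2,1]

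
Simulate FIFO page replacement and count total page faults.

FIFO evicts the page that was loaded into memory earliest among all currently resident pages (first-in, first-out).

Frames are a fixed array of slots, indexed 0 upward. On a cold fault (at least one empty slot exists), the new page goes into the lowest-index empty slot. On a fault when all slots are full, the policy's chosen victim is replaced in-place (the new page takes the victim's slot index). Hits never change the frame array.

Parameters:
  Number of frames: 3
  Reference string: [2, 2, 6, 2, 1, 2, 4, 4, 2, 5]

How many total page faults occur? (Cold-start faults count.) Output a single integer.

Step 0: ref 2 → FAULT, frames=[2,-,-]
Step 1: ref 2 → HIT, frames=[2,-,-]
Step 2: ref 6 → FAULT, frames=[2,6,-]
Step 3: ref 2 → HIT, frames=[2,6,-]
Step 4: ref 1 → FAULT, frames=[2,6,1]
Step 5: ref 2 → HIT, frames=[2,6,1]
Step 6: ref 4 → FAULT (evict 2), frames=[4,6,1]
Step 7: ref 4 → HIT, frames=[4,6,1]
Step 8: ref 2 → FAULT (evict 6), frames=[4,2,1]
Step 9: ref 5 → FAULT (evict 1), frames=[4,2,5]
Total faults: 6

Answer: 6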